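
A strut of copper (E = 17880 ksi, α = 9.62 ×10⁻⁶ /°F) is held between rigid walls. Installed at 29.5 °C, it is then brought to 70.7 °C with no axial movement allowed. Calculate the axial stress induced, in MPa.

E = 17880 ksi = 123.3 GPa.
α = 9.62×10⁻⁶/°F × 9/5 = 17.3×10⁻⁶/K.
ΔT = 41.20 K. Constrained thermal stress σ = E·α·ΔT = 123.3×10³ MPa × 17.3×10⁻⁶ × 41.20 = 87.9 MPa (compressive).

87.9 MPa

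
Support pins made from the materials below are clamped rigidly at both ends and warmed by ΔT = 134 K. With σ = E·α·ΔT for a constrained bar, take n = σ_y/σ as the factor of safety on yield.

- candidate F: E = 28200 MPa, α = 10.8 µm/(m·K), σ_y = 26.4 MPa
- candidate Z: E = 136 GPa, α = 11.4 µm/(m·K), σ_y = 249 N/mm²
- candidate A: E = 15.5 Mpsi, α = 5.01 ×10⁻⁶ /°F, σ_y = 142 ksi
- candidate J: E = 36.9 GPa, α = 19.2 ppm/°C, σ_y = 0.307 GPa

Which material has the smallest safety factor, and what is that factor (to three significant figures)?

Per material, after unit conversion:
  candidate F: E = 28.20, α = 10.8, σ_y = 26.40 → σ = 40.8 MPa, n = 0.647
  candidate Z: E = 136.0, α = 11.4, σ_y = 249.0 → σ = 208 MPa, n = 1.20
  candidate A: E = 106.9, α = 9.02, σ_y = 979.1 → σ = 129 MPa, n = 7.58
  candidate J: E = 36.90, α = 19.2, σ_y = 307.0 → σ = 94.9 MPa, n = 3.23
Smallest n: candidate F with n = 0.647.

candidate F, n = 0.647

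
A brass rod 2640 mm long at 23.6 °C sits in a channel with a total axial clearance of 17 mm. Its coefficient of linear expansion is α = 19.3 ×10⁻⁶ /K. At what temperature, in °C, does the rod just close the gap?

α·L₀·ΔT = 17.0 mm ⇒ ΔT = 17.0 / (19.3×10⁻⁶ × 2640.0) = 333.6 K.
T = 23.6 + 333.6 = 357.2 °C.

357 °C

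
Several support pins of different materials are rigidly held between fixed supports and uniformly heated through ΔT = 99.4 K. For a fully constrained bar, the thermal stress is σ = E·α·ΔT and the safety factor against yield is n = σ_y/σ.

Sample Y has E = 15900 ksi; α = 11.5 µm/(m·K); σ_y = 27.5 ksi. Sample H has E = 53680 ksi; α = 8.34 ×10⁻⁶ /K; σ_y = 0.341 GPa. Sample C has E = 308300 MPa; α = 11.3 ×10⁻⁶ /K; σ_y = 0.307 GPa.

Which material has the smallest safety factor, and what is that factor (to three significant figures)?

Per material, after unit conversion:
  sample Y: E = 109.6, α = 11.5, σ_y = 189.6 → σ = 125 MPa, n = 1.51
  sample H: E = 370.1, α = 8.34, σ_y = 341.0 → σ = 307 MPa, n = 1.11
  sample C: E = 308.3, α = 11.3, σ_y = 307.0 → σ = 346 MPa, n = 0.887
The minimum is sample C at n = 0.887.

sample C, n = 0.887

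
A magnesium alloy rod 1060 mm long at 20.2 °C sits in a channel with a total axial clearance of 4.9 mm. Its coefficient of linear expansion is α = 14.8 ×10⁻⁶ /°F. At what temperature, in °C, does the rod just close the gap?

α = 14.8×10⁻⁶/°F × 9/5 = 26.6×10⁻⁶/K.
α·L₀·ΔT = 4.9 mm ⇒ ΔT = 4.9 / (26.6×10⁻⁶ × 1060.0) = 173.5 K.
T = 20.2 + 173.5 = 193.7 °C.

194 °C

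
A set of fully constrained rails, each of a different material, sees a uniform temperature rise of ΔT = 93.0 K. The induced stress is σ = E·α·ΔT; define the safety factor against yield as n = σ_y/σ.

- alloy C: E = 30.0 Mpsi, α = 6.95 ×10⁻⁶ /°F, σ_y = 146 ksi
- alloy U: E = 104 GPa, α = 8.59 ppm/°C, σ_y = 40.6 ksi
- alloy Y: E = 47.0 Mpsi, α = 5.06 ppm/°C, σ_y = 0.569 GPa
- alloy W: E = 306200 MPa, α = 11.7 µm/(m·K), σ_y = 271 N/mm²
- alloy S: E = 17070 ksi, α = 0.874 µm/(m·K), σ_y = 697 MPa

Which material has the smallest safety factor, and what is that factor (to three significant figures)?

In consistent units (E in GPa, α in ×10⁻⁶/K, σ_y in MPa):
  alloy C: E = 206.8, α = 12.5, σ_y = 1007 → σ = 241 MPa, n = 4.18
  alloy U: E = 104.0, α = 8.59, σ_y = 279.9 → σ = 83.1 MPa, n = 3.37
  alloy Y: E = 324.1, α = 5.06, σ_y = 569.0 → σ = 152 MPa, n = 3.73
  alloy W: E = 306.2, α = 11.7, σ_y = 271.0 → σ = 333 MPa, n = 0.813
  alloy S: E = 117.7, α = 0.874, σ_y = 697.0 → σ = 9.57 MPa, n = 72.9
Alloy W has the lowest safety factor, n = 0.813.

alloy W, n = 0.813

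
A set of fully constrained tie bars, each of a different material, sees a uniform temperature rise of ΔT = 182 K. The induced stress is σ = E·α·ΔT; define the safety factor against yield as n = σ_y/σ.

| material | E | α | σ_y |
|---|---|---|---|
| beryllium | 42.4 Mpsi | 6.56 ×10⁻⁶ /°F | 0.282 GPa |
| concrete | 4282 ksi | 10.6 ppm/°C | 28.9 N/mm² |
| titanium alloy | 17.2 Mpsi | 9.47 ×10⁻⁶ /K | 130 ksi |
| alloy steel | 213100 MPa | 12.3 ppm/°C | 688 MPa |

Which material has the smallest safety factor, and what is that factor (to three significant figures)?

Per material, after unit conversion:
  beryllium: E = 292.3, α = 11.8, σ_y = 282.0 → σ = 628 MPa, n = 0.449
  concrete: E = 29.52, α = 10.6, σ_y = 28.90 → σ = 57.0 MPa, n = 0.507
  titanium alloy: E = 118.6, α = 9.47, σ_y = 896.3 → σ = 204 MPa, n = 4.39
  alloy steel: E = 213.1, α = 12.3, σ_y = 688.0 → σ = 477 MPa, n = 1.44
Beryllium has the lowest safety factor, n = 0.449.

beryllium, n = 0.449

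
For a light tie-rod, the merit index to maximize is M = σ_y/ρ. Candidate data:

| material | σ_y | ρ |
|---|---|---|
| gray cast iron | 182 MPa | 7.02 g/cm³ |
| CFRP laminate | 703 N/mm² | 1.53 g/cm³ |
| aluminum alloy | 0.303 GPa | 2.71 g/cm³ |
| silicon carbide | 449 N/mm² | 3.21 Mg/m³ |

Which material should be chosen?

CFRP laminate

Putting every candidate on a common basis:
  gray cast iron: σ_y = 182.0 MPa, ρ = 7020 kg/m³
  CFRP laminate: σ_y = 703.0 MPa, ρ = 1530 kg/m³
  aluminum alloy: σ_y = 303.0 MPa, ρ = 2710 kg/m³
  silicon carbide: σ_y = 449.0 MPa, ρ = 3210 kg/m³
  CFRP laminate: M = 459 kN·m/kg
  silicon carbide: M = 140 kN·m/kg
  aluminum alloy: M = 112 kN·m/kg
  gray cast iron: M = 25.9 kN·m/kg
CFRP laminate ranks first.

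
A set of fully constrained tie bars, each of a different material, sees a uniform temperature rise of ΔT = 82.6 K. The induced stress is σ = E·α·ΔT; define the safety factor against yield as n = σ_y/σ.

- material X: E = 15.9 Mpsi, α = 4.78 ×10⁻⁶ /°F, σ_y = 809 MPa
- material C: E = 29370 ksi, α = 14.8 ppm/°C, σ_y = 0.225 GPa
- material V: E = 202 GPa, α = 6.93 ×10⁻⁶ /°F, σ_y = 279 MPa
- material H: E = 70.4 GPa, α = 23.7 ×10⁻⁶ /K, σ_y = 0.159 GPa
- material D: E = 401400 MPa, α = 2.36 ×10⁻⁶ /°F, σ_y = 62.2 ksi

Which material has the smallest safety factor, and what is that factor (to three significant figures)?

material C, n = 0.909

Converting E to GPa, α to ×10⁻⁶/K, σ_y to MPa, then σ and n for each:
  material X: E = 109.6, α = 8.60, σ_y = 809.0 → σ = 77.9 MPa, n = 10.4
  material C: E = 202.5, α = 14.8, σ_y = 225.0 → σ = 248 MPa, n = 0.909
  material V: E = 202.0, α = 12.5, σ_y = 279.0 → σ = 208 MPa, n = 1.34
  material H: E = 70.40, α = 23.7, σ_y = 159.0 → σ = 138 MPa, n = 1.15
  material D: E = 401.4, α = 4.25, σ_y = 428.9 → σ = 141 MPa, n = 3.04
Material C has the lowest safety factor, n = 0.909.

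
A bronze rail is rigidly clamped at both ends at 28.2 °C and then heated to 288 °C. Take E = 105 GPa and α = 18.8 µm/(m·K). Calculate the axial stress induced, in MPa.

513 MPa

ΔT = 259.8 K. Constrained thermal stress σ = E·α·ΔT = 105.0×10³ MPa × 18.8×10⁻⁶ × 259.8 = 513 MPa (compressive).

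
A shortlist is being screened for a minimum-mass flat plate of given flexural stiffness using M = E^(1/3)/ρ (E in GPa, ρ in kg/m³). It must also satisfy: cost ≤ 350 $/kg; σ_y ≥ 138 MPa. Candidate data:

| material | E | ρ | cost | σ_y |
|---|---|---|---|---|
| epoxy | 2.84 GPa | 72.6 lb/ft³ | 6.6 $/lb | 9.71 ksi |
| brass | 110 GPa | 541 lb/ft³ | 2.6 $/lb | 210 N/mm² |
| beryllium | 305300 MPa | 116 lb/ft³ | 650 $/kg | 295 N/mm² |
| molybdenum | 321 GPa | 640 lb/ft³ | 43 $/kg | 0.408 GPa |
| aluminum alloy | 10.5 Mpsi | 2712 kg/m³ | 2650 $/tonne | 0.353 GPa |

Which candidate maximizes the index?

aluminum alloy

Screen on constraints: cost ≤ 350 $/kg; σ_y ≥ 138 MPa. Survivors: brass, molybdenum, aluminum alloy.
In SI units:
  brass: E = 110.0 GPa, ρ = 8666 kg/m³
  molybdenum: E = 321.0 GPa, ρ = 10250 kg/m³
  aluminum alloy: E = 72.39 GPa, ρ = 2712 kg/m³
  aluminum alloy: M = 1.54×10⁻³
  molybdenum: M = 0.668×10⁻³
  brass: M = 0.553×10⁻³
Aluminum alloy ranks first.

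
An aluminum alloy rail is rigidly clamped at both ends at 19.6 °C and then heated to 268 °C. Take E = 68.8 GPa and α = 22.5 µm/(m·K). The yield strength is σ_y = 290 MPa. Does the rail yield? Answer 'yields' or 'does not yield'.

yields

ΔT = 248.4 K. Constrained thermal stress σ = E·α·ΔT = 68.80×10³ MPa × 22.5×10⁻⁶ × 248.4 = 385 MPa (compressive).
Compare to σ_y = 290 MPa: σ ≥ σ_y, so it yields.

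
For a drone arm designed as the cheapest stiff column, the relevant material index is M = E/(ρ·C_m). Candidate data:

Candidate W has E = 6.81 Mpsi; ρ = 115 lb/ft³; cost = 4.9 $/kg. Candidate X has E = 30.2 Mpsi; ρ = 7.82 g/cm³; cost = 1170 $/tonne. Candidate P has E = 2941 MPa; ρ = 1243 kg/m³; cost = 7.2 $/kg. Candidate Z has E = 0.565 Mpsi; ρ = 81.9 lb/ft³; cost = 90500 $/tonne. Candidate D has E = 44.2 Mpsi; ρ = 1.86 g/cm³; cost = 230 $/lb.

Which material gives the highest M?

After converting to SI:
  candidate W: E = 46.95 GPa, ρ = 1842 kg/m³, cost = 4.900 $/kg
  candidate X: E = 208.2 GPa, ρ = 7820 kg/m³, cost = 1.170 $/kg
  candidate P: E = 2.941 GPa, ρ = 1243 kg/m³, cost = 7.200 $/kg
  candidate Z: E = 3.896 GPa, ρ = 1312 kg/m³, cost = 90.50 $/kg
  candidate D: E = 304.7 GPa, ρ = 1860 kg/m³, cost = 507.1 $/kg
  candidate X: M = 22.8 MN·m per $
  candidate W: M = 5.20 MN·m per $
  candidate P: M = 0.329 MN·m per $
  candidate D: M = 0.323 MN·m per $
  candidate Z: M = 0.0328 MN·m per $
Highest index: candidate X.

candidate X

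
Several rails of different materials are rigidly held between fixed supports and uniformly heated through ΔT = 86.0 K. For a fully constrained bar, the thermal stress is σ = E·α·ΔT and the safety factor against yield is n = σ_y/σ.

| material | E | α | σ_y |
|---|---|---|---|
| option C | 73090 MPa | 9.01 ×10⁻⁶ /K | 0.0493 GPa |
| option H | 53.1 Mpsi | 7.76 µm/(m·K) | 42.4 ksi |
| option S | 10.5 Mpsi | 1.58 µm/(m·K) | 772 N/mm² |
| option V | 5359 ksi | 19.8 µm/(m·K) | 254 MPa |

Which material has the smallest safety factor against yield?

option C

Per material, after unit conversion:
  option C: E = 73.09, α = 9.01, σ_y = 49.30 → σ = 56.6 MPa, n = 0.870
  option H: E = 366.1, α = 7.76, σ_y = 292.3 → σ = 244 MPa, n = 1.20
  option S: E = 72.39, α = 1.58, σ_y = 772.0 → σ = 9.84 MPa, n = 78.5
  option V: E = 36.95, α = 19.8, σ_y = 254.0 → σ = 62.9 MPa, n = 4.04
Option C has the lowest safety factor, n = 0.870.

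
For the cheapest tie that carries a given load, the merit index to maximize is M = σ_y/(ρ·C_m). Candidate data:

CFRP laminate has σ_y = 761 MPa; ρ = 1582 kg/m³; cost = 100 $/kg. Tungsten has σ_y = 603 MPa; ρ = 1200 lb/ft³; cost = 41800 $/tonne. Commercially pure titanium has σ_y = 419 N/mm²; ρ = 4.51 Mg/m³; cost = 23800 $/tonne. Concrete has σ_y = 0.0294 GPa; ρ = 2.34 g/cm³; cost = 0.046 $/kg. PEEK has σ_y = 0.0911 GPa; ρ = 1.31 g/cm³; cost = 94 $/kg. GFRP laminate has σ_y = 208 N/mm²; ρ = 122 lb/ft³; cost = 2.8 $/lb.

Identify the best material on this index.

concrete

Convert each candidate to consistent units, then evaluate M:
  CFRP laminate: σ_y = 761.0 MPa, ρ = 1582 kg/m³, cost = 100.0 $/kg
  tungsten: σ_y = 603.0 MPa, ρ = 19220 kg/m³, cost = 41.80 $/kg
  commercially pure titanium: σ_y = 419.0 MPa, ρ = 4510 kg/m³, cost = 23.80 $/kg
  concrete: σ_y = 29.40 MPa, ρ = 2340 kg/m³, cost = 0.04600 $/kg
  PEEK: σ_y = 91.10 MPa, ρ = 1310 kg/m³, cost = 94.00 $/kg
  GFRP laminate: σ_y = 208.0 MPa, ρ = 1954 kg/m³, cost = 6.173 $/kg
  concrete: M = 273 kN·m per $
  GFRP laminate: M = 17.2 kN·m per $
  CFRP laminate: M = 4.81 kN·m per $
  commercially pure titanium: M = 3.90 kN·m per $
  tungsten: M = 0.750 kN·m per $
  PEEK: M = 0.740 kN·m per $
Concrete has the largest M.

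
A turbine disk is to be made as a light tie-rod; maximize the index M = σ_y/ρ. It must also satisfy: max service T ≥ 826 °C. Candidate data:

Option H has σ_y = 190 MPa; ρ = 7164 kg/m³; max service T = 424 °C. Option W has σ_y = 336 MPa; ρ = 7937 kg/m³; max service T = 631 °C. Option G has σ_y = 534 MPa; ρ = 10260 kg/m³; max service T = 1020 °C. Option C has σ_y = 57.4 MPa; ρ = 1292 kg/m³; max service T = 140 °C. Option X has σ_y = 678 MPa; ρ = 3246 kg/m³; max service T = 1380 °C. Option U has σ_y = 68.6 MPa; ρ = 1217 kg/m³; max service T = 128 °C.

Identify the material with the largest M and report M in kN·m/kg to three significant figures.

option X, M = 209 kN·m/kg

Screen on constraints: max service T ≥ 826 °C. Survivors: option G, option X.
Per-candidate index values:
  option X: M = 209 kN·m/kg
  option G: M = 52.0 kN·m/kg
The maximum is for option X.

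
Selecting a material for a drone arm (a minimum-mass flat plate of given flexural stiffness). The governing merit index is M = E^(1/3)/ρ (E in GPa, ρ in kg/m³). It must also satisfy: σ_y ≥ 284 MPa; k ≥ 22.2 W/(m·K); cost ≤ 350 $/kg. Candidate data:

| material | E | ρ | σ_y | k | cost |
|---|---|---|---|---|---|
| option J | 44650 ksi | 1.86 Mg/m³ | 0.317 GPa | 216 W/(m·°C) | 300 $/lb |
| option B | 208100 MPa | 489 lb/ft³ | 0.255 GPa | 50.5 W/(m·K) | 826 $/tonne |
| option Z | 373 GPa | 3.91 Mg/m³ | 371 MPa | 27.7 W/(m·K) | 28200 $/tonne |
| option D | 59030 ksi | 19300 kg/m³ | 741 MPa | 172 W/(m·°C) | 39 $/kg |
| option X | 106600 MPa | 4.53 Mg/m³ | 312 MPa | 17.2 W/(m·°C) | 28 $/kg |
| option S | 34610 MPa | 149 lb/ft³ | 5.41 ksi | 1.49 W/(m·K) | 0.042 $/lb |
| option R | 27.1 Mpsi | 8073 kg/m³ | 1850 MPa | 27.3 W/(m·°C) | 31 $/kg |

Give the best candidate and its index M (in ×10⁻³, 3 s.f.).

Screen on constraints: σ_y ≥ 284 MPa; k ≥ 22.2 W/(m·K); cost ≤ 350 $/kg. Survivors: option Z, option D, option R.
After converting to SI:
  option Z: E = 373.0 GPa, ρ = 3910 kg/m³
  option D: E = 407.0 GPa, ρ = 19300 kg/m³
  option R: E = 186.8 GPa, ρ = 8073 kg/m³
  option Z: M = 1.84×10⁻³
  option R: M = 0.708×10⁻³
  option D: M = 0.384×10⁻³
The maximum is for option Z.

option Z, M = 1.84×10⁻³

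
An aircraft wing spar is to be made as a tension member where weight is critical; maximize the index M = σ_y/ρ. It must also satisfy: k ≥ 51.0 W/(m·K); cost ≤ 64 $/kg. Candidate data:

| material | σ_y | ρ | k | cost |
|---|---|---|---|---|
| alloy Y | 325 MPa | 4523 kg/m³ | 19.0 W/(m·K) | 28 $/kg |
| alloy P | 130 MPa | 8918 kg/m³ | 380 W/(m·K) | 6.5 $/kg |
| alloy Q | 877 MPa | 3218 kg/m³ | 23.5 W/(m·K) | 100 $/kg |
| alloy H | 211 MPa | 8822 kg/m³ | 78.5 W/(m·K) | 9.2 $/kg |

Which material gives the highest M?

Screen on constraints: k ≥ 51.0 W/(m·K); cost ≤ 64 $/kg. Survivors: alloy P, alloy H.
Evaluate M for each candidate:
  alloy H: M = 23.9 kN·m/kg
  alloy P: M = 14.6 kN·m/kg
Alloy H ranks first.

alloy H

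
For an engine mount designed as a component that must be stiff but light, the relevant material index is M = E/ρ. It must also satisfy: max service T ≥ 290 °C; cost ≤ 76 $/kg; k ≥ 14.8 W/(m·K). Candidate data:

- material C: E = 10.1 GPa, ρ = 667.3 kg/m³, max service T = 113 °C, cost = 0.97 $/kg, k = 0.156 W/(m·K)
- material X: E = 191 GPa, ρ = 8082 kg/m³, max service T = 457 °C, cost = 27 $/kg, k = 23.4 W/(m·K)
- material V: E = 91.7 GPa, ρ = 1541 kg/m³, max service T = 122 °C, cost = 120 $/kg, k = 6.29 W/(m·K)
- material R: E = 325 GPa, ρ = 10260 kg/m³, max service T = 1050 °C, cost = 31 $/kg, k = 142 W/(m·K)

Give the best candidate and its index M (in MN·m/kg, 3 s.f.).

material R, M = 31.7 MN·m/kg

Screen on constraints: max service T ≥ 290 °C; cost ≤ 76 $/kg; k ≥ 14.8 W/(m·K). Survivors: material X, material R.
Per-candidate index values:
  material R: M = 31.7 MN·m/kg
  material X: M = 23.6 MN·m/kg
Material R ranks first.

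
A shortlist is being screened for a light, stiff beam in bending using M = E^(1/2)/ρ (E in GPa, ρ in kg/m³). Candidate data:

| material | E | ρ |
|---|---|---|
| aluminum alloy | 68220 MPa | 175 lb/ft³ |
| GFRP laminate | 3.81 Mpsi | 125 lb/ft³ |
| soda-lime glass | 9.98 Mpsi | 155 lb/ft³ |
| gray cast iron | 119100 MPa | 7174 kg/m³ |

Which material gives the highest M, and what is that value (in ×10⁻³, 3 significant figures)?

Putting every candidate on a common basis:
  aluminum alloy: E = 68.22 GPa, ρ = 2803 kg/m³
  GFRP laminate: E = 26.27 GPa, ρ = 2002 kg/m³
  soda-lime glass: E = 68.81 GPa, ρ = 2483 kg/m³
  gray cast iron: E = 119.1 GPa, ρ = 7174 kg/m³
  soda-lime glass: M = 3.34×10⁻³
  aluminum alloy: M = 2.95×10⁻³
  GFRP laminate: M = 2.56×10⁻³
  gray cast iron: M = 1.52×10⁻³
The maximum is for soda-lime glass.

soda-lime glass, M = 3.34×10⁻³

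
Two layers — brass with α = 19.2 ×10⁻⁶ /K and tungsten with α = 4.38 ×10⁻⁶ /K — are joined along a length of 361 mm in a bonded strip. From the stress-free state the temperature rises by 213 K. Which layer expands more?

α(brass) = 19.2×10⁻⁶/K vs α(tungsten) = 4.38×10⁻⁶/K.
Higher α expands more for the same ΔT: brass.

brass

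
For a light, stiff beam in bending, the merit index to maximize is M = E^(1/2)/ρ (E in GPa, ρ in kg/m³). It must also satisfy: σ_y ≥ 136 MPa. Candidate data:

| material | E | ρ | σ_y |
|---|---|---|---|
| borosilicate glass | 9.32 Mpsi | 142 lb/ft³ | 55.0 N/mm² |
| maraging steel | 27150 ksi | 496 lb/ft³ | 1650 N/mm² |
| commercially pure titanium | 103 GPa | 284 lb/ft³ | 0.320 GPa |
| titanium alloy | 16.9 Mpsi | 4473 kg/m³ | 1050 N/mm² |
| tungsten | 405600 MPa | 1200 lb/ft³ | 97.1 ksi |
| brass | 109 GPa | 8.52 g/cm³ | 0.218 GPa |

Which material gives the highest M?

titanium alloy

Screen on constraints: σ_y ≥ 136 MPa. Survivors: maraging steel, commercially pure titanium, titanium alloy, tungsten, brass.
Putting every candidate on a common basis:
  maraging steel: E = 187.2 GPa, ρ = 7945 kg/m³
  commercially pure titanium: E = 103.0 GPa, ρ = 4549 kg/m³
  titanium alloy: E = 116.5 GPa, ρ = 4473 kg/m³
  tungsten: E = 405.6 GPa, ρ = 19220 kg/m³
  brass: E = 109.0 GPa, ρ = 8520 kg/m³
  titanium alloy: M = 2.41×10⁻³
  commercially pure titanium: M = 2.23×10⁻³
  maraging steel: M = 1.72×10⁻³
  brass: M = 1.23×10⁻³
  tungsten: M = 1.05×10⁻³
The maximum is for titanium alloy.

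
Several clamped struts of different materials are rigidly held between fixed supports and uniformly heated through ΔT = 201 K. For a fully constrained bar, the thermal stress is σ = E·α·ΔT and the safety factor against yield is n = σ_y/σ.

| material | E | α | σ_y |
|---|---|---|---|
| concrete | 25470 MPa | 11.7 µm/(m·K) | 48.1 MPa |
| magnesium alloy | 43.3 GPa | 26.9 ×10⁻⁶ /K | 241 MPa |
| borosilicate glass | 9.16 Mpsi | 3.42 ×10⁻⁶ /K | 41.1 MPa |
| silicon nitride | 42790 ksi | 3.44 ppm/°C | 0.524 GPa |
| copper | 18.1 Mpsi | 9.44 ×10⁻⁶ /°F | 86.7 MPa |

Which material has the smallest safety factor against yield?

copper

Converting E to GPa, α to ×10⁻⁶/K, σ_y to MPa, then σ and n for each:
  concrete: E = 25.47, α = 11.7, σ_y = 48.10 → σ = 59.9 MPa, n = 0.803
  magnesium alloy: E = 43.30, α = 26.9, σ_y = 241.0 → σ = 234 MPa, n = 1.03
  borosilicate glass: E = 63.16, α = 3.42, σ_y = 41.10 → σ = 43.4 MPa, n = 0.947
  silicon nitride: E = 295.0, α = 3.44, σ_y = 524.0 → σ = 204 MPa, n = 2.57
  copper: E = 124.8, α = 17.0, σ_y = 86.70 → σ = 426 MPa, n = 0.203
Copper has the lowest safety factor, n = 0.203.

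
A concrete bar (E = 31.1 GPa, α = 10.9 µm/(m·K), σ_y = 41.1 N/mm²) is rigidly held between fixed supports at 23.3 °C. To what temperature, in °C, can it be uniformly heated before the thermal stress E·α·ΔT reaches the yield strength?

σ_y = 41.1 N/mm² = 41.10 MPa.
E·α·ΔT = 41.10 MPa ⇒ ΔT = 41.10 / (31.10×10³ × 10.9×10⁻⁶) = 121.2 K.
T = 23.3 + 121.2 = 144.5 °C.

145 °C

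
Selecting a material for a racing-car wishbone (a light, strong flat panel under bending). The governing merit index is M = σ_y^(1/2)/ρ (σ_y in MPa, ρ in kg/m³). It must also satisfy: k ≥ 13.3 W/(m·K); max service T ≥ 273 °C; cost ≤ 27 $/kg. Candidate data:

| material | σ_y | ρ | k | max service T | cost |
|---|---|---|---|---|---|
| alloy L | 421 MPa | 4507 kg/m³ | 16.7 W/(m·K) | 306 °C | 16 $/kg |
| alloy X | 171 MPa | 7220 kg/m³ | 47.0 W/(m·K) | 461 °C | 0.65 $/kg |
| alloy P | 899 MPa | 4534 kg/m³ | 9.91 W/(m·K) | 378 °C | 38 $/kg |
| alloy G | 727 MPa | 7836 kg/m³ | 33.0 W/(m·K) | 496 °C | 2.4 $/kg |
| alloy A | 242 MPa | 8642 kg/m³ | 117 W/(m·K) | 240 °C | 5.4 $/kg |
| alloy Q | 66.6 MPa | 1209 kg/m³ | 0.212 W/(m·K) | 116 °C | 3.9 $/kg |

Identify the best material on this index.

Screen on constraints: k ≥ 13.3 W/(m·K); max service T ≥ 273 °C; cost ≤ 27 $/kg. Survivors: alloy L, alloy X, alloy G.
Computing M directly (units already consistent):
  alloy L: M = 4.55×10⁻³
  alloy G: M = 3.44×10⁻³
  alloy X: M = 1.81×10⁻³
Highest index: alloy L.

alloy L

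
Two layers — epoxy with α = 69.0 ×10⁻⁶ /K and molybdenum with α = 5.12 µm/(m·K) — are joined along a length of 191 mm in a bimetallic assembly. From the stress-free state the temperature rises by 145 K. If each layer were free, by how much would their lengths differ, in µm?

1770 µm

Δα = |69.0 − 5.12|×10⁻⁶/K = 63.9×10⁻⁶/K.
ΔL_mismatch = Δα·L·ΔT = 63.9×10⁻⁶ × 191.0 mm × 145.0 K = 1770 µm.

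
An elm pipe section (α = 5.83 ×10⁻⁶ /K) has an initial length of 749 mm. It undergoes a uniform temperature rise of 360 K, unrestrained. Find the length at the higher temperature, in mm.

ΔL = α·L₀·ΔT = 5.83×10⁻⁶ × 749 mm × 360.0 K = 1.57 mm.
L = L₀ + ΔL = 749 + 1.57 = 750.57 mm.

750.57 mm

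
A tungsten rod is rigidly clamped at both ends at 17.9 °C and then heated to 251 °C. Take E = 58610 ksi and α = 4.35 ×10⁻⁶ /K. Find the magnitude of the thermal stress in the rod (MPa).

E = 58610 ksi = 404.1 GPa.
ΔT = 233.1 K. Constrained thermal stress σ = E·α·ΔT = 404.1×10³ MPa × 4.35×10⁻⁶ × 233.1 = 410 MPa (compressive).

410 MPa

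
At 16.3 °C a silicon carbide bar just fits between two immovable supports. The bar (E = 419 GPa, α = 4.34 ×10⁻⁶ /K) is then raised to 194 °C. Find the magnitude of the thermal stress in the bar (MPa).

ΔT = 177.7 K. Constrained thermal stress σ = E·α·ΔT = 419.0×10³ MPa × 4.34×10⁻⁶ × 177.7 = 323 MPa (compressive).

323 MPa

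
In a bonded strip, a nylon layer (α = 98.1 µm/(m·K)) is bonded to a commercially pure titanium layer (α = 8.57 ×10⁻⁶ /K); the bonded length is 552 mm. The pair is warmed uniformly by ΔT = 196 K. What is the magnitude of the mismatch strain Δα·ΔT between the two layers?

0.0175

Δα = |98.1 − 8.57|×10⁻⁶/K = 89.5×10⁻⁶/K.
Mismatch strain = Δα·ΔT = 89.5×10⁻⁶ × 196.0 = 0.0175.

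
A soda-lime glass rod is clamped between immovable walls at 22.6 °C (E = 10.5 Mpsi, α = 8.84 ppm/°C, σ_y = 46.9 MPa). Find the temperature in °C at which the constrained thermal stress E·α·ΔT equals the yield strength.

95.9 °C

E = 10.5 Mpsi = 72.39 GPa.
E·α·ΔT = 46.90 MPa ⇒ ΔT = 46.90 / (72.39×10³ × 8.84×10⁻⁶) = 73.28 K.
T = 22.6 + 73.28 = 95.88 °C.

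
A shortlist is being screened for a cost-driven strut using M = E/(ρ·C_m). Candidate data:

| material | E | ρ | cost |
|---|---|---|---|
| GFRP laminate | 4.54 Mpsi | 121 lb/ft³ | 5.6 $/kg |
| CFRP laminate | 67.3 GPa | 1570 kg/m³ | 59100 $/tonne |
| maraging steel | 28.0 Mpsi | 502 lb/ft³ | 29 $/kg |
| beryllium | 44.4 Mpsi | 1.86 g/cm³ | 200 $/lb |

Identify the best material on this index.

Putting every candidate on a common basis:
  GFRP laminate: E = 31.30 GPa, ρ = 1938 kg/m³, cost = 5.600 $/kg
  CFRP laminate: E = 67.30 GPa, ρ = 1570 kg/m³, cost = 59.10 $/kg
  maraging steel: E = 193.1 GPa, ρ = 8041 kg/m³, cost = 29.00 $/kg
  beryllium: E = 306.1 GPa, ρ = 1860 kg/m³, cost = 440.9 $/kg
  GFRP laminate: M = 2.88 MN·m per $
  maraging steel: M = 0.828 MN·m per $
  CFRP laminate: M = 0.725 MN·m per $
  beryllium: M = 0.373 MN·m per $
The maximum is for GFRP laminate.

GFRP laminate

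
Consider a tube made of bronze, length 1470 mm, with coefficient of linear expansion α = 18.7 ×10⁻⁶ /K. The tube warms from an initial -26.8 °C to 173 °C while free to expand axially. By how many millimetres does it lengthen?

ΔT = 173 − (-26.8) = 199.8 K.
ΔL = α·L₀·ΔT = 18.7×10⁻⁶ × 1470 mm × 199.8 K = 5.49 mm.

5.49 mm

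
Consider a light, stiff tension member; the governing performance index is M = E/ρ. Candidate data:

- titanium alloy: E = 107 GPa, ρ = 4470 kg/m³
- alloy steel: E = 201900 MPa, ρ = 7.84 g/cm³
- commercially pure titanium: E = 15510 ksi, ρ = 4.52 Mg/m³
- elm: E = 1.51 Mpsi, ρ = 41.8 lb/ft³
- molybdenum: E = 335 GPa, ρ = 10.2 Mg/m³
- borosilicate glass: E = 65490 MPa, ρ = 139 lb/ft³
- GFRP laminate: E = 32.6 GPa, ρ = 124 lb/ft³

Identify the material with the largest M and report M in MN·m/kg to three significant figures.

Normalizing units and computing the index:
  titanium alloy: E = 107.0 GPa, ρ = 4470 kg/m³
  alloy steel: E = 201.9 GPa, ρ = 7840 kg/m³
  commercially pure titanium: E = 106.9 GPa, ρ = 4520 kg/m³
  elm: E = 10.41 GPa, ρ = 669.6 kg/m³
  molybdenum: E = 335.0 GPa, ρ = 10200 kg/m³
  borosilicate glass: E = 65.49 GPa, ρ = 2227 kg/m³
  GFRP laminate: E = 32.60 GPa, ρ = 1986 kg/m³
  molybdenum: M = 32.8 MN·m/kg
  borosilicate glass: M = 29.4 MN·m/kg
  alloy steel: M = 25.8 MN·m/kg
  titanium alloy: M = 23.9 MN·m/kg
  commercially pure titanium: M = 23.7 MN·m/kg
  GFRP laminate: M = 16.4 MN·m/kg
  elm: M = 15.5 MN·m/kg
Molybdenum ranks first.

molybdenum, M = 32.8 MN·m/kg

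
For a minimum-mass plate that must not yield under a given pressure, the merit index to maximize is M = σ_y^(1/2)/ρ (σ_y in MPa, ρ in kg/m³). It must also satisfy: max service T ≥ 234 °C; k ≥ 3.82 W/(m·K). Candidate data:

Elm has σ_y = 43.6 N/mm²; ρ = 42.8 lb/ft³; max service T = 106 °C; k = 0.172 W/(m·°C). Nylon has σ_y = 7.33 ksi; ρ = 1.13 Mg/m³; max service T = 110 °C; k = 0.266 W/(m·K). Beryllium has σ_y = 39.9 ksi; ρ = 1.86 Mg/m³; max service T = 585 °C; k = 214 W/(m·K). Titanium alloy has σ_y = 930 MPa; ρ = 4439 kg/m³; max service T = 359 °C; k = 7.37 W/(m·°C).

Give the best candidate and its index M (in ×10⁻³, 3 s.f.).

Screen on constraints: max service T ≥ 234 °C; k ≥ 3.82 W/(m·K). Survivors: beryllium, titanium alloy.
After converting to SI:
  beryllium: σ_y = 275.1 MPa, ρ = 1860 kg/m³
  titanium alloy: σ_y = 930.0 MPa, ρ = 4439 kg/m³
  beryllium: M = 8.92×10⁻³
  titanium alloy: M = 6.87×10⁻³
Highest index: beryllium.

beryllium, M = 8.92×10⁻³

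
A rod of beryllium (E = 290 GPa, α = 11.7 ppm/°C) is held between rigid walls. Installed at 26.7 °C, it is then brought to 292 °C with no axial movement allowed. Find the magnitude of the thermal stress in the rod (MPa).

ΔT = 265.3 K. Constrained thermal stress σ = E·α·ΔT = 290.0×10³ MPa × 11.7×10⁻⁶ × 265.3 = 900 MPa (compressive).

900 MPa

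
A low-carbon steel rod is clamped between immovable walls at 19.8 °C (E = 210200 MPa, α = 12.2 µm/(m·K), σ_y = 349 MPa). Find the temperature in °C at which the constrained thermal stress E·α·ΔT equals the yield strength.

156 °C

E = 210200 MPa = 210.2 GPa.
E·α·ΔT = 349.0 MPa ⇒ ΔT = 349.0 / (210.2×10³ × 12.2×10⁻⁶) = 136.1 K.
T = 19.8 + 136.1 = 155.9 °C.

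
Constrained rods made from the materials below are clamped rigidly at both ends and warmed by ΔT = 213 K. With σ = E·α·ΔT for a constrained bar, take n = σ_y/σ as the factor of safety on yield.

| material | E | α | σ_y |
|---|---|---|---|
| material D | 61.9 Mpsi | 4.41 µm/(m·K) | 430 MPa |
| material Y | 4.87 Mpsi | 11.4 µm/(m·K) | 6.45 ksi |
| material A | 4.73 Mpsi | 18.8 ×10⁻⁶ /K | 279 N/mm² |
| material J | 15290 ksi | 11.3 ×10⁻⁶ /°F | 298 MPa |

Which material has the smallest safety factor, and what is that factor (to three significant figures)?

Converting E to GPa, α to ×10⁻⁶/K, σ_y to MPa, then σ and n for each:
  material D: E = 426.8, α = 4.41, σ_y = 430.0 → σ = 401 MPa, n = 1.07
  material Y: E = 33.58, α = 11.4, σ_y = 44.47 → σ = 81.5 MPa, n = 0.545
  material A: E = 32.61, α = 18.8, σ_y = 279.0 → σ = 131 MPa, n = 2.14
  material J: E = 105.4, α = 20.3, σ_y = 298.0 → σ = 457 MPa, n = 0.652
The minimum is material Y at n = 0.545.

material Y, n = 0.545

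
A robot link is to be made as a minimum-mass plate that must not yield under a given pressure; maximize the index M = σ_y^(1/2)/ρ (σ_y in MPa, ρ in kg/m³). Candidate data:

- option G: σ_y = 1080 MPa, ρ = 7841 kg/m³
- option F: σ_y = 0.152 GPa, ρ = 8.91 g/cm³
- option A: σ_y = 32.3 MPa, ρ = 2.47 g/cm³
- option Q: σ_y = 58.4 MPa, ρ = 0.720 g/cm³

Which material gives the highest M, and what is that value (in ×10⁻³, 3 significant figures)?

Putting every candidate on a common basis:
  option G: σ_y = 1080 MPa, ρ = 7841 kg/m³
  option F: σ_y = 152.0 MPa, ρ = 8910 kg/m³
  option A: σ_y = 32.30 MPa, ρ = 2470 kg/m³
  option Q: σ_y = 58.40 MPa, ρ = 720.0 kg/m³
  option Q: M = 10.6×10⁻³
  option G: M = 4.19×10⁻³
  option A: M = 2.30×10⁻³
  option F: M = 1.38×10⁻³
Option Q has the largest M.

option Q, M = 10.6×10⁻³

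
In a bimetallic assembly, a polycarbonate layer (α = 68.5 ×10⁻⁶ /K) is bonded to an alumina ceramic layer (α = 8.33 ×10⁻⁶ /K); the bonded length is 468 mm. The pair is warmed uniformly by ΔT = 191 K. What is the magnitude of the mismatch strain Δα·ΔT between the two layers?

0.0115

Δα = |68.5 − 8.33|×10⁻⁶/K = 60.2×10⁻⁶/K.
Mismatch strain = Δα·ΔT = 60.2×10⁻⁶ × 191.0 = 0.0115.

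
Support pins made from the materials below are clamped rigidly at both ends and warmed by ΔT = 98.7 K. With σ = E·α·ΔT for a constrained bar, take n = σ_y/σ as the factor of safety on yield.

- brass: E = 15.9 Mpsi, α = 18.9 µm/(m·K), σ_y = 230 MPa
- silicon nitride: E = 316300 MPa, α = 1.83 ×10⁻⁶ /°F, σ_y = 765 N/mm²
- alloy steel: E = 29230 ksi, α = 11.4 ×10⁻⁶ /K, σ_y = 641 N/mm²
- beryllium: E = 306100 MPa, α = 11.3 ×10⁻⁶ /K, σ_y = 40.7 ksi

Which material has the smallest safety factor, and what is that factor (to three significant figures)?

Per material, after unit conversion:
  brass: E = 109.6, α = 18.9, σ_y = 230.0 → σ = 205 MPa, n = 1.12
  silicon nitride: E = 316.3, α = 3.29, σ_y = 765.0 → σ = 103 MPa, n = 7.44
  alloy steel: E = 201.5, α = 11.4, σ_y = 641.0 → σ = 227 MPa, n = 2.83
  beryllium: E = 306.1, α = 11.3, σ_y = 280.6 → σ = 341 MPa, n = 0.822
Beryllium has the lowest safety factor, n = 0.822.

beryllium, n = 0.822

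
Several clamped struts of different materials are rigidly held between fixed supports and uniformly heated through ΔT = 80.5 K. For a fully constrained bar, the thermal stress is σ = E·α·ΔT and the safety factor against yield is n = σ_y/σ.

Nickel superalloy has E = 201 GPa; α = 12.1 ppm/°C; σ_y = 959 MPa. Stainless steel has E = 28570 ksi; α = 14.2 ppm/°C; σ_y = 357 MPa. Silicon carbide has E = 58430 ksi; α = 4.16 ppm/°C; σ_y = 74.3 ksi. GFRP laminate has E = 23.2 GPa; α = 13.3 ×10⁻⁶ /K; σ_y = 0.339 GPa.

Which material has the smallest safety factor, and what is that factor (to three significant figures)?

Converting E to GPa, α to ×10⁻⁶/K, σ_y to MPa, then σ and n for each:
  nickel superalloy: E = 201.0, α = 12.1, σ_y = 959.0 → σ = 196 MPa, n = 4.90
  stainless steel: E = 197.0, α = 14.2, σ_y = 357.0 → σ = 225 MPa, n = 1.59
  silicon carbide: E = 402.9, α = 4.16, σ_y = 512.3 → σ = 135 MPa, n = 3.80
  GFRP laminate: E = 23.20, α = 13.3, σ_y = 339.0 → σ = 24.8 MPa, n = 13.6
Stainless steel has the lowest safety factor, n = 1.59.

stainless steel, n = 1.59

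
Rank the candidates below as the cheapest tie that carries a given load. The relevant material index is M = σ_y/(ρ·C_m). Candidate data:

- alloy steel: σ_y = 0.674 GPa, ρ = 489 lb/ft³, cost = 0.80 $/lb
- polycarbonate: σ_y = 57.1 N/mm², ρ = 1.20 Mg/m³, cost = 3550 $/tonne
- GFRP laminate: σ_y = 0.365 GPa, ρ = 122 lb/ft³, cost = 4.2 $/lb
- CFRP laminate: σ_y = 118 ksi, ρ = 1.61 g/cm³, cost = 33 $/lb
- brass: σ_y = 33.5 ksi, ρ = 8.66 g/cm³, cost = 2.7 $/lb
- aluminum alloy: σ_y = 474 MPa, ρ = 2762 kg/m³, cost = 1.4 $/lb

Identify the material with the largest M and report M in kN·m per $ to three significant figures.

Normalizing units and computing the index:
  alloy steel: σ_y = 674.0 MPa, ρ = 7833 kg/m³, cost = 1.764 $/kg
  polycarbonate: σ_y = 57.10 MPa, ρ = 1200 kg/m³, cost = 3.550 $/kg
  GFRP laminate: σ_y = 365.0 MPa, ρ = 1954 kg/m³, cost = 9.259 $/kg
  CFRP laminate: σ_y = 813.6 MPa, ρ = 1610 kg/m³, cost = 72.75 $/kg
  brass: σ_y = 231.0 MPa, ρ = 8660 kg/m³, cost = 5.952 $/kg
  aluminum alloy: σ_y = 474.0 MPa, ρ = 2762 kg/m³, cost = 3.086 $/kg
  aluminum alloy: M = 55.6 kN·m per $
  alloy steel: M = 48.8 kN·m per $
  GFRP laminate: M = 20.2 kN·m per $
  polycarbonate: M = 13.4 kN·m per $
  CFRP laminate: M = 6.95 kN·m per $
  brass: M = 4.48 kN·m per $
Aluminum alloy has the largest M.

aluminum alloy, M = 55.6 kN·m per $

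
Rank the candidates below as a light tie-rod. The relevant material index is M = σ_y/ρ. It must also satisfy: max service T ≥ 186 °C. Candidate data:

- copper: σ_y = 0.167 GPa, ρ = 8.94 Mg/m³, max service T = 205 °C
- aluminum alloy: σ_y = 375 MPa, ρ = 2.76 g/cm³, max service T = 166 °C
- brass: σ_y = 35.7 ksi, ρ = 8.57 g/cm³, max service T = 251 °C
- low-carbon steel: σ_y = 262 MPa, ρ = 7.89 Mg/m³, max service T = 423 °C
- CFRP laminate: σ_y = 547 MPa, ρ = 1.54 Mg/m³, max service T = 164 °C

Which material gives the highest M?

Screen on constraints: max service T ≥ 186 °C. Survivors: copper, brass, low-carbon steel.
In SI units:
  copper: σ_y = 167.0 MPa, ρ = 8940 kg/m³
  brass: σ_y = 246.1 MPa, ρ = 8570 kg/m³
  low-carbon steel: σ_y = 262.0 MPa, ρ = 7890 kg/m³
  low-carbon steel: M = 33.2 kN·m/kg
  brass: M = 28.7 kN·m/kg
  copper: M = 18.7 kN·m/kg
Low-carbon steel ranks first.

low-carbon steel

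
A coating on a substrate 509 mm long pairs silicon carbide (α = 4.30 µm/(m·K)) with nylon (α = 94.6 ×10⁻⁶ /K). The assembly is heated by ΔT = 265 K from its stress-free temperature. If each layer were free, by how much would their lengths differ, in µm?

Δα = |4.30 − 94.6|×10⁻⁶/K = 90.3×10⁻⁶/K.
ΔL_mismatch = Δα·L·ΔT = 90.3×10⁻⁶ × 509.0 mm × 265.0 K = 12200 µm.

12200 µm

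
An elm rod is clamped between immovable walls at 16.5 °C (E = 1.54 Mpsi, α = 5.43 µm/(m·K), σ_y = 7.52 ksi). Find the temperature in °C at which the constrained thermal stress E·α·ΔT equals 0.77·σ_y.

E = 1.54 Mpsi = 10.62 GPa.
σ_y = 7.52 ksi = 51.85 MPa.
E·α·ΔT = 39.92 MPa ⇒ ΔT = 39.92 / (10.62×10³ × 5.43×10⁻⁶) = 692.4 K.
T = 16.5 + 692.4 = 708.9 °C.

709 °C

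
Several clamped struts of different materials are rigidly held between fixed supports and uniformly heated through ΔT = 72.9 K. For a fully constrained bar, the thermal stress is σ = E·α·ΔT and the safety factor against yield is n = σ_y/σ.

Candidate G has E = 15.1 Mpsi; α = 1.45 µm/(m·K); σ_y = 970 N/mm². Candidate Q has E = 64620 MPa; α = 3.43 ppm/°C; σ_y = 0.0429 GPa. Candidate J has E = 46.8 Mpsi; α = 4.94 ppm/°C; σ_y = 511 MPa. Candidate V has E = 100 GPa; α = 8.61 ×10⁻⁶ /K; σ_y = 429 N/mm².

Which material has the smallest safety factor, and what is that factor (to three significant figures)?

candidate Q, n = 2.66

In consistent units (E in GPa, α in ×10⁻⁶/K, σ_y in MPa):
  candidate G: E = 104.1, α = 1.45, σ_y = 970.0 → σ = 11.0 MPa, n = 88.1
  candidate Q: E = 64.62, α = 3.43, σ_y = 42.90 → σ = 16.2 MPa, n = 2.66
  candidate J: E = 322.7, α = 4.94, σ_y = 511.0 → σ = 116 MPa, n = 4.40
  candidate V: E = 100.0, α = 8.61, σ_y = 429.0 → σ = 62.8 MPa, n = 6.83
The minimum is candidate Q at n = 2.66.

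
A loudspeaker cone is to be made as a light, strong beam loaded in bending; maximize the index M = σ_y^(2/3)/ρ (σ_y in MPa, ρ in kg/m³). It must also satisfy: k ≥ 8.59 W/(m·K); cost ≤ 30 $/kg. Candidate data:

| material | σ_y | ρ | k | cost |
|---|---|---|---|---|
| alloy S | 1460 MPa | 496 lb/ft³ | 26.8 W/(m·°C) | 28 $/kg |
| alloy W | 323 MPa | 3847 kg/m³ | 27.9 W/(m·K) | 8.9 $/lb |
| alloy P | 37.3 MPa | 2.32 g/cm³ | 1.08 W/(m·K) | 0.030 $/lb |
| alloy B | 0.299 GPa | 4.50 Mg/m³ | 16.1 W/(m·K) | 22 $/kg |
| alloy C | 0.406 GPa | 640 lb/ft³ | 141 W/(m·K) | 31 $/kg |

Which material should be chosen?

alloy S

Screen on constraints: k ≥ 8.59 W/(m·K); cost ≤ 30 $/kg. Survivors: alloy S, alloy W, alloy B.
Normalizing units and computing the index:
  alloy S: σ_y = 1460 MPa, ρ = 7945 kg/m³
  alloy W: σ_y = 323.0 MPa, ρ = 3847 kg/m³
  alloy B: σ_y = 299.0 MPa, ρ = 4500 kg/m³
  alloy S: M = 16.2×10⁻³
  alloy W: M = 12.2×10⁻³
  alloy B: M = 9.94×10⁻³
Alloy S ranks first.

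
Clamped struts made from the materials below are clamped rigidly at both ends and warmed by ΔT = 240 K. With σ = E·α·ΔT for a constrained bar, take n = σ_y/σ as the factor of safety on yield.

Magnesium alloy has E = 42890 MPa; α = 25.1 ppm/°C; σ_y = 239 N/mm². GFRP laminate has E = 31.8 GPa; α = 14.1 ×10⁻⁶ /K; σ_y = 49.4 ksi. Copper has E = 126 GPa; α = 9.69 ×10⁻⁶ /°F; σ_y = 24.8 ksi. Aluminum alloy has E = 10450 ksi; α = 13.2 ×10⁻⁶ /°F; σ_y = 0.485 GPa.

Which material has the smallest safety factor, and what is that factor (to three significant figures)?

copper, n = 0.324

Converting E to GPa, α to ×10⁻⁶/K, σ_y to MPa, then σ and n for each:
  magnesium alloy: E = 42.89, α = 25.1, σ_y = 239.0 → σ = 258 MPa, n = 0.925
  GFRP laminate: E = 31.80, α = 14.1, σ_y = 340.6 → σ = 108 MPa, n = 3.17
  copper: E = 126.0, α = 17.4, σ_y = 171.0 → σ = 527 MPa, n = 0.324
  aluminum alloy: E = 72.05, α = 23.8, σ_y = 485.0 → σ = 411 MPa, n = 1.18
The minimum is copper at n = 0.324.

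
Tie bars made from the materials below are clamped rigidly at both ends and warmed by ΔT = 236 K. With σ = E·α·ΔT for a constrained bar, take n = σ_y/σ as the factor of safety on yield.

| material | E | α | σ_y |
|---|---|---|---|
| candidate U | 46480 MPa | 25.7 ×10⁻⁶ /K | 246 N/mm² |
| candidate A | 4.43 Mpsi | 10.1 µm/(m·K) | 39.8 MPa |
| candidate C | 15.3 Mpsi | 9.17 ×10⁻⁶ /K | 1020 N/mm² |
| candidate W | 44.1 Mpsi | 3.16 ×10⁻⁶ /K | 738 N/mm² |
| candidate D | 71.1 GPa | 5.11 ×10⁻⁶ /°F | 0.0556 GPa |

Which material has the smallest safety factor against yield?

In consistent units (E in GPa, α in ×10⁻⁶/K, σ_y in MPa):
  candidate U: E = 46.48, α = 25.7, σ_y = 246.0 → σ = 282 MPa, n = 0.873
  candidate A: E = 30.54, α = 10.1, σ_y = 39.80 → σ = 72.8 MPa, n = 0.547
  candidate C: E = 105.5, α = 9.17, σ_y = 1020 → σ = 228 MPa, n = 4.47
  candidate W: E = 304.1, α = 3.16, σ_y = 738.0 → σ = 227 MPa, n = 3.25
  candidate D: E = 71.10, α = 9.20, σ_y = 55.60 → σ = 154 MPa, n = 0.360
The minimum is candidate D at n = 0.360.

candidate D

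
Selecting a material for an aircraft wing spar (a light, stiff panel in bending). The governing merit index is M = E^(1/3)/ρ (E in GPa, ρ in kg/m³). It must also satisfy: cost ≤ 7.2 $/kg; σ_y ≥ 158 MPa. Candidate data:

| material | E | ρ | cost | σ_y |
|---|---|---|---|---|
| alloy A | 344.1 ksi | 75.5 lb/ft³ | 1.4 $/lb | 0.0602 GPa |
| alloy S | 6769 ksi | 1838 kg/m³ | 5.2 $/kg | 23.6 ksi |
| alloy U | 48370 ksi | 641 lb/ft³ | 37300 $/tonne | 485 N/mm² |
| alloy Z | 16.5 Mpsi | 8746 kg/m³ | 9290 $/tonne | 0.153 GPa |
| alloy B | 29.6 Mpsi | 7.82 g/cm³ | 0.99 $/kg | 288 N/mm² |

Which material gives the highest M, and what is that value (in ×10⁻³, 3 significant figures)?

Screen on constraints: cost ≤ 7.2 $/kg; σ_y ≥ 158 MPa. Survivors: alloy S, alloy B.
Convert each candidate to consistent units, then evaluate M:
  alloy S: E = 46.67 GPa, ρ = 1838 kg/m³
  alloy B: E = 204.1 GPa, ρ = 7820 kg/m³
  alloy S: M = 1.96×10⁻³
  alloy B: M = 0.753×10⁻³
The maximum is for alloy S.

alloy S, M = 1.96×10⁻³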